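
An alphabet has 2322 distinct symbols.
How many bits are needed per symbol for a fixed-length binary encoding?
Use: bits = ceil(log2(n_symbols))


log2(2322) = 11.1812
Bracket: 2^11 = 2048 < 2322 <= 2^12 = 4096
So ceil(log2(2322)) = 12

bits = ceil(log2(2322)) = ceil(11.1812) = 12 bits


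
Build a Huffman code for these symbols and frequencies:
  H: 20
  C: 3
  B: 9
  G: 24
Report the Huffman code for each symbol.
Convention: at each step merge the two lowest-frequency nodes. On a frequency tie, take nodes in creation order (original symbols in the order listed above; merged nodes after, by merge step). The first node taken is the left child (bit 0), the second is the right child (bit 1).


Huffman tree construction:
Step 1: Merge C(3) + B(9) = 12
Step 2: Merge (C+B)(12) + H(20) = 32
Step 3: Merge G(24) + ((C+B)+H)(32) = 56
Read each symbol's code off the tree from the root (left child = 0, right child = 1).

Codes:
  H: 11 (length 2)
  C: 100 (length 3)
  B: 101 (length 3)
  G: 0 (length 1)
Average code length: 100/56 = 1.7857 bits/symbol


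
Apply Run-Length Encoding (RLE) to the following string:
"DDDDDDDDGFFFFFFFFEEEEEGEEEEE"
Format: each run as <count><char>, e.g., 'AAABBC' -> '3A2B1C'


Scanning runs left to right:
  i=0: run of 'D' x 8 -> '8D'
  i=8: run of 'G' x 1 -> '1G'
  i=9: run of 'F' x 8 -> '8F'
  i=17: run of 'E' x 5 -> '5E'
  i=22: run of 'G' x 1 -> '1G'
  i=23: run of 'E' x 5 -> '5E'

RLE = 8D1G8F5E1G5E


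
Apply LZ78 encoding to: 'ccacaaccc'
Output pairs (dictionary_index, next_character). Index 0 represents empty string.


LZ78 encoding steps:
Dictionary: {0: ''}
Step 1: w='' (idx 0), next='c' -> output (0, 'c'), add 'c' as idx 1
Step 2: w='c' (idx 1), next='a' -> output (1, 'a'), add 'ca' as idx 2
Step 3: w='ca' (idx 2), next='a' -> output (2, 'a'), add 'caa' as idx 3
Step 4: w='c' (idx 1), next='c' -> output (1, 'c'), add 'cc' as idx 4
Step 5: w='c' (idx 1), end of input -> output (1, '')


Encoded: [(0, 'c'), (1, 'a'), (2, 'a'), (1, 'c'), (1, '')]


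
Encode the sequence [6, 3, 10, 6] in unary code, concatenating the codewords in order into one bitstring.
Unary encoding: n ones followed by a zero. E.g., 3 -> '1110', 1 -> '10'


Encode each number as n ones followed by a terminating 0:
  6 -> 1111110 (7 bits)
  3 -> 1110 (4 bits)
  10 -> 11111111110 (11 bits)
  6 -> 1111110 (7 bits)
Total length = 7 + 4 + 11 + 7 = 29 bits.

Unary([6, 3, 10, 6]) = 11111101110111111111101111110 (29 bits)


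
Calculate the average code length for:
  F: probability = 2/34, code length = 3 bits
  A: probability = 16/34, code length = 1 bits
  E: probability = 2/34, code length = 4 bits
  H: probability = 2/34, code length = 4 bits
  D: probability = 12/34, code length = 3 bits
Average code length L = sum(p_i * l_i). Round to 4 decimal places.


Weighted contributions p_i * l_i:
  F: (2/34) * 3 = 6/34
  A: (16/34) * 1 = 16/34
  E: (2/34) * 4 = 8/34
  H: (2/34) * 4 = 8/34
  D: (12/34) * 3 = 36/34
Sum = (6 + 16 + 8 + 8 + 36)/34 = 74/34

L = 74/34 = 2.1765 bits/symbol


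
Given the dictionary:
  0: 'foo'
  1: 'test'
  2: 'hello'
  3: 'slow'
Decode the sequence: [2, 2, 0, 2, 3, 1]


Look up each index in the dictionary:
  2 -> 'hello'
  2 -> 'hello'
  0 -> 'foo'
  2 -> 'hello'
  3 -> 'slow'
  1 -> 'test'

Decoded: "hello hello foo hello slow test"


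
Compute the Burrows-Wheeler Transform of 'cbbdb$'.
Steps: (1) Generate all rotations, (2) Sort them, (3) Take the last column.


Rotations (sorted):
  0: $cbbdb -> last char: b
  1: b$cbbd -> last char: d
  2: bbdb$c -> last char: c
  3: bdb$cb -> last char: b
  4: cbbdb$ -> last char: $
  5: db$cbb -> last char: b


BWT = bdcb$b


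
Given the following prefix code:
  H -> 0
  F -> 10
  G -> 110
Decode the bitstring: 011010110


Decoding step by step:
Bits 0 -> H
Bits 110 -> G
Bits 10 -> F
Bits 110 -> G


Decoded message: HGFG


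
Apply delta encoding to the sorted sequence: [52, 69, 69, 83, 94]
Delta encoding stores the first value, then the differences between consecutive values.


First value: 52
Deltas:
  69 - 52 = 17
  69 - 69 = 0
  83 - 69 = 14
  94 - 83 = 11


Delta encoded: [52, 17, 0, 14, 11]


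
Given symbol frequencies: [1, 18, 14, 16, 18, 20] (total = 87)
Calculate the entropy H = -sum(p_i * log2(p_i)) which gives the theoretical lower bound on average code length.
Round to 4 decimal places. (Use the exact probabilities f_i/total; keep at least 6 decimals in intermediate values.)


Per-symbol terms -p_i * log2(p_i) with p_i = f_i/87:
  p = 1/87 = 0.011494: log2(p) = -6.442943, -p*log2(p) = 0.074057
  p = 18/87 = 0.206897: log2(p) = -2.273018, -p*log2(p) = 0.470280
  p = 14/87 = 0.160920: log2(p) = -2.635589, -p*log2(p) = 0.424118
  p = 16/87 = 0.183908: log2(p) = -2.442943, -p*log2(p) = 0.449277
  p = 18/87 = 0.206897: log2(p) = -2.273018, -p*log2(p) = 0.470280
  p = 20/87 = 0.229885: log2(p) = -2.121015, -p*log2(p) = 0.487590
H = 0.074057 + 0.470280 + 0.424118 + 0.449277 + 0.470280 + 0.487590 = 2.375602

H = 2.3756 bits/symbol


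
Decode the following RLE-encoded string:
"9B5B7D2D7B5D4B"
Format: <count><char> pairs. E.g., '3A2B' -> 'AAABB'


Expanding each <count><char> pair:
  9B -> 'BBBBBBBBB'
  5B -> 'BBBBB'
  7D -> 'DDDDDDD'
  2D -> 'DD'
  7B -> 'BBBBBBB'
  5D -> 'DDDDD'
  4B -> 'BBBB'

Decoded = BBBBBBBBBBBBBBDDDDDDDDDBBBBBBBDDDDDBBBB


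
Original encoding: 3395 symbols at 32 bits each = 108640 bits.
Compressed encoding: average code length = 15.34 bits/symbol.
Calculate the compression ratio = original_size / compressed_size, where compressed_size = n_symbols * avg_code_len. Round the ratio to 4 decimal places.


original_size = n_symbols * orig_bits = 3395 * 32 = 108640 bits
compressed_size = n_symbols * avg_code_len = 3395 * 15.34 = 52079.3 bits
ratio = original_size / compressed_size = 108640 / 52079.3 = 2.086

Compression ratio = 2.086


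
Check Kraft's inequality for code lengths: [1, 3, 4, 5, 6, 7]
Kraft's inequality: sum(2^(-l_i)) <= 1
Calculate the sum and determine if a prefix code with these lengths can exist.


Sum = 2^(-1) + 2^(-3) + 2^(-4) + 2^(-5) + 2^(-6) + 2^(-7)
    = 0.5 + 0.125 + 0.0625 + 0.03125 + 0.015625 + 0.0078125
    = 95/128 = 0.7421875
Since 0.7421875 <= 1, Kraft's inequality IS satisfied.
A prefix code with these lengths CAN exist.

Kraft sum = 0.7421875. Satisfied.


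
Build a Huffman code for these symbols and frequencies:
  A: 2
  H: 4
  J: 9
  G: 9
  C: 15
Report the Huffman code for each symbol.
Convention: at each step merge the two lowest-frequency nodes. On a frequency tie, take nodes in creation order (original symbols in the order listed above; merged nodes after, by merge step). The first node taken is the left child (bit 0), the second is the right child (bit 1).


Huffman tree construction:
Step 1: Merge A(2) + H(4) = 6
Step 2: Merge (A+H)(6) + J(9) = 15
Step 3: Merge G(9) + C(15) = 24
Step 4: Merge ((A+H)+J)(15) + (G+C)(24) = 39
Read each symbol's code off the tree from the root (left child = 0, right child = 1).

Codes:
  A: 000 (length 3)
  H: 001 (length 3)
  J: 01 (length 2)
  G: 10 (length 2)
  C: 11 (length 2)
Average code length: 84/39 = 2.1538 bits/symbol


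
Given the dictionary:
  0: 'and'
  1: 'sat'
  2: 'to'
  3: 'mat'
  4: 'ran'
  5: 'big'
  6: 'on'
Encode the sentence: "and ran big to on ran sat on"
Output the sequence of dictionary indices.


Look up each word in the dictionary:
  'and' -> 0
  'ran' -> 4
  'big' -> 5
  'to' -> 2
  'on' -> 6
  'ran' -> 4
  'sat' -> 1
  'on' -> 6

Encoded: [0, 4, 5, 2, 6, 4, 1, 6]


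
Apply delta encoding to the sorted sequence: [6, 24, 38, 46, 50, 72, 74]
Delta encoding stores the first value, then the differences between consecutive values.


First value: 6
Deltas:
  24 - 6 = 18
  38 - 24 = 14
  46 - 38 = 8
  50 - 46 = 4
  72 - 50 = 22
  74 - 72 = 2


Delta encoded: [6, 18, 14, 8, 4, 22, 2]


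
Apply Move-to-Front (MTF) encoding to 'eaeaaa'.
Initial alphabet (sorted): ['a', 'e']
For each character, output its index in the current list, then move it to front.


MTF encoding:
'e': index 1 in ['a', 'e'] -> ['e', 'a']
'a': index 1 in ['e', 'a'] -> ['a', 'e']
'e': index 1 in ['a', 'e'] -> ['e', 'a']
'a': index 1 in ['e', 'a'] -> ['a', 'e']
'a': index 0 in ['a', 'e'] -> ['a', 'e']
'a': index 0 in ['a', 'e'] -> ['a', 'e']


Output: [1, 1, 1, 1, 0, 0]


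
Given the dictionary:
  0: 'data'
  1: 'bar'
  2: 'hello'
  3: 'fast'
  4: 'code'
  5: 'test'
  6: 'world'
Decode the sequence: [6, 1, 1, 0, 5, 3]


Look up each index in the dictionary:
  6 -> 'world'
  1 -> 'bar'
  1 -> 'bar'
  0 -> 'data'
  5 -> 'test'
  3 -> 'fast'

Decoded: "world bar bar data test fast"


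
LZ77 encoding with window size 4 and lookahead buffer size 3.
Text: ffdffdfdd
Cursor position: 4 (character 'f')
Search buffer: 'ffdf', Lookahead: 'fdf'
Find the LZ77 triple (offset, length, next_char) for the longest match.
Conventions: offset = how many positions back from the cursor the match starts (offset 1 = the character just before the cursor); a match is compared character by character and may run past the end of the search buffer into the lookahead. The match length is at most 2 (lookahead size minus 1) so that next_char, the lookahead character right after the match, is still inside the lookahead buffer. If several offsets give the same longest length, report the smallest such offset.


Try each offset into the search buffer:
  offset=1 (pos 3, char 'f'): match length 1
  offset=2 (pos 2, char 'd'): match length 0
  offset=3 (pos 1, char 'f'): match length 2
  offset=4 (pos 0, char 'f'): match length 1
Longest match has length 2 at offset 3.
next_char = character at position 4 + 2 = 6 -> 'f'

Best match: offset=3, length=2 (matching 'fd' starting at position 1)
LZ77 triple: (3, 2, 'f')


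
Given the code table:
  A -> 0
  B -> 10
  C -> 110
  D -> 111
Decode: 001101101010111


Decoding:
0 -> A
0 -> A
110 -> C
110 -> C
10 -> B
10 -> B
111 -> D


Result: AACCBBD


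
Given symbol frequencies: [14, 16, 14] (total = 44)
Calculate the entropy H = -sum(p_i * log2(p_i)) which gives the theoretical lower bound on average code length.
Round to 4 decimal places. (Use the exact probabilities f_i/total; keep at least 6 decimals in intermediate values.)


Per-symbol terms -p_i * log2(p_i) with p_i = f_i/44:
  p = 14/44 = 0.318182: log2(p) = -1.652077, -p*log2(p) = 0.525661
  p = 16/44 = 0.363636: log2(p) = -1.459432, -p*log2(p) = 0.530702
  p = 14/44 = 0.318182: log2(p) = -1.652077, -p*log2(p) = 0.525661
H = 0.525661 + 0.530702 + 0.525661 = 1.582024

H = 1.582 bits/symbol


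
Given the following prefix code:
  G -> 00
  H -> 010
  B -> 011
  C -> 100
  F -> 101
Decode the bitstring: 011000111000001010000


Decoding step by step:
Bits 011 -> B
Bits 00 -> G
Bits 011 -> B
Bits 100 -> C
Bits 00 -> G
Bits 010 -> H
Bits 100 -> C
Bits 00 -> G


Decoded message: BGBCGHCG


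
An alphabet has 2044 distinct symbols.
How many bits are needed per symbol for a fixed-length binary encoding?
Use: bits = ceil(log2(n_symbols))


log2(2044) = 10.9972
Bracket: 2^10 = 1024 < 2044 <= 2^11 = 2048
So ceil(log2(2044)) = 11

bits = ceil(log2(2044)) = ceil(10.9972) = 11 bits


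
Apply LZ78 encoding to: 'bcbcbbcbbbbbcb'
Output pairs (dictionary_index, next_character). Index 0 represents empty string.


LZ78 encoding steps:
Dictionary: {0: ''}
Step 1: w='' (idx 0), next='b' -> output (0, 'b'), add 'b' as idx 1
Step 2: w='' (idx 0), next='c' -> output (0, 'c'), add 'c' as idx 2
Step 3: w='b' (idx 1), next='c' -> output (1, 'c'), add 'bc' as idx 3
Step 4: w='b' (idx 1), next='b' -> output (1, 'b'), add 'bb' as idx 4
Step 5: w='c' (idx 2), next='b' -> output (2, 'b'), add 'cb' as idx 5
Step 6: w='bb' (idx 4), next='b' -> output (4, 'b'), add 'bbb' as idx 6
Step 7: w='bc' (idx 3), next='b' -> output (3, 'b'), add 'bcb' as idx 7


Encoded: [(0, 'b'), (0, 'c'), (1, 'c'), (1, 'b'), (2, 'b'), (4, 'b'), (3, 'b')]


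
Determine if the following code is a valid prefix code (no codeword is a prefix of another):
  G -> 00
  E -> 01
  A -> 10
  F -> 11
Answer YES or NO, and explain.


Checking each pair (does one codeword prefix another?):
  G='00' vs E='01': no prefix
  G='00' vs A='10': no prefix
  G='00' vs F='11': no prefix
  E='01' vs G='00': no prefix
  E='01' vs A='10': no prefix
  E='01' vs F='11': no prefix
  A='10' vs G='00': no prefix
  A='10' vs E='01': no prefix
  A='10' vs F='11': no prefix
  F='11' vs G='00': no prefix
  F='11' vs E='01': no prefix
  F='11' vs A='10': no prefix
No violation found over all pairs.

YES -- this is a valid prefix code. No codeword is a prefix of any other codeword.


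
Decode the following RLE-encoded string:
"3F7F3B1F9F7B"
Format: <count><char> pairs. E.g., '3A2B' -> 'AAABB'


Expanding each <count><char> pair:
  3F -> 'FFF'
  7F -> 'FFFFFFF'
  3B -> 'BBB'
  1F -> 'F'
  9F -> 'FFFFFFFFF'
  7B -> 'BBBBBBB'

Decoded = FFFFFFFFFFBBBFFFFFFFFFFBBBBBBB


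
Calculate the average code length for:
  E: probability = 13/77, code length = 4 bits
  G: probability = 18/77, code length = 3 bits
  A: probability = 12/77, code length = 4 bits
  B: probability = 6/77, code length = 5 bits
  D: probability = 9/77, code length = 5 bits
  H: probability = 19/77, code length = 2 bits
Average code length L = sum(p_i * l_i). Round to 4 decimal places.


Weighted contributions p_i * l_i:
  E: (13/77) * 4 = 52/77
  G: (18/77) * 3 = 54/77
  A: (12/77) * 4 = 48/77
  B: (6/77) * 5 = 30/77
  D: (9/77) * 5 = 45/77
  H: (19/77) * 2 = 38/77
Sum = (52 + 54 + 48 + 30 + 45 + 38)/77 = 267/77

L = 267/77 = 3.4675 bits/symbol


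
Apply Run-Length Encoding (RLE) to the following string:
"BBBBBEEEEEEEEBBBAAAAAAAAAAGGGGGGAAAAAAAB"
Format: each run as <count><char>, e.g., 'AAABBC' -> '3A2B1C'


Scanning runs left to right:
  i=0: run of 'B' x 5 -> '5B'
  i=5: run of 'E' x 8 -> '8E'
  i=13: run of 'B' x 3 -> '3B'
  i=16: run of 'A' x 10 -> '10A'
  i=26: run of 'G' x 6 -> '6G'
  i=32: run of 'A' x 7 -> '7A'
  i=39: run of 'B' x 1 -> '1B'

RLE = 5B8E3B10A6G7A1B


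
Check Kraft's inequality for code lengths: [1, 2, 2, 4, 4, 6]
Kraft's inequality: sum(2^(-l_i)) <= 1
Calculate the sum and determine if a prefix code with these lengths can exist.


Sum = 2^(-1) + 2^(-2) + 2^(-2) + 2^(-4) + 2^(-4) + 2^(-6)
    = 0.5 + 0.25 + 0.25 + 0.0625 + 0.0625 + 0.015625
    = 73/64 = 1.140625
Since 1.140625 > 1, Kraft's inequality is NOT satisfied.
A prefix code with these lengths CANNOT exist.

Kraft sum = 1.140625. Not satisfied.


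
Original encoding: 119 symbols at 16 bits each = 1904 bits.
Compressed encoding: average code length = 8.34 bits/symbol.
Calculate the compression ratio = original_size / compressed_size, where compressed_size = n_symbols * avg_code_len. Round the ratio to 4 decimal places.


original_size = n_symbols * orig_bits = 119 * 16 = 1904 bits
compressed_size = n_symbols * avg_code_len = 119 * 8.34 = 992.46 bits
ratio = original_size / compressed_size = 1904 / 992.46 = 1.9185

Compression ratio = 1.9185


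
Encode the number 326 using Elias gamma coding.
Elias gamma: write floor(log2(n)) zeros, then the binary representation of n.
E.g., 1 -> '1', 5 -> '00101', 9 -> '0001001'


num_bits = floor(log2(326)) + 1 = 9
leading_zeros = num_bits - 1 = 8
binary(326) = 101000110

Elias gamma(326) = '00000000' + '101000110' = 00000000101000110 (17 bits)


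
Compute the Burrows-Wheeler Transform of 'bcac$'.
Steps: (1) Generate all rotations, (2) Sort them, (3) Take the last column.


Rotations (sorted):
  0: $bcac -> last char: c
  1: ac$bc -> last char: c
  2: bcac$ -> last char: $
  3: c$bca -> last char: a
  4: cac$b -> last char: b


BWT = cc$ab


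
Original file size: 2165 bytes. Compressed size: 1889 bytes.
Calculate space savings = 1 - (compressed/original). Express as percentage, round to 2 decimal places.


ratio = compressed/original = 1889/2165 = 0.872517
savings = 1 - ratio = 1 - 0.872517 = 0.127483
as a percentage: 0.127483 * 100 = 12.75%

Space savings = 1 - 1889/2165 = 12.75%


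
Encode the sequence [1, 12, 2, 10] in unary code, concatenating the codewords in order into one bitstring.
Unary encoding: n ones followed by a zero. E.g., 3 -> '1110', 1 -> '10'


Encode each number as n ones followed by a terminating 0:
  1 -> 10 (2 bits)
  12 -> 1111111111110 (13 bits)
  2 -> 110 (3 bits)
  10 -> 11111111110 (11 bits)
Total length = 2 + 13 + 3 + 11 = 29 bits.

Unary([1, 12, 2, 10]) = 10111111111111011011111111110 (29 bits)


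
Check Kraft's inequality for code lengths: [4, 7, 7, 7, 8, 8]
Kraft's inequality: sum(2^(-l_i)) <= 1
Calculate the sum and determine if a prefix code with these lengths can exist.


Sum = 2^(-4) + 2^(-7) + 2^(-7) + 2^(-7) + 2^(-8) + 2^(-8)
    = 0.0625 + 0.0078125 + 0.0078125 + 0.0078125 + 0.00390625 + 0.00390625
    = 24/256 = 0.09375
Since 0.09375 <= 1, Kraft's inequality IS satisfied.
A prefix code with these lengths CAN exist.

Kraft sum = 0.09375. Satisfied.


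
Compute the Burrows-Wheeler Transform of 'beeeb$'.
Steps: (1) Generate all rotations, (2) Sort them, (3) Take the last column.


Rotations (sorted):
  0: $beeeb -> last char: b
  1: b$beee -> last char: e
  2: beeeb$ -> last char: $
  3: eb$bee -> last char: e
  4: eeb$be -> last char: e
  5: eeeb$b -> last char: b


BWT = be$eeb


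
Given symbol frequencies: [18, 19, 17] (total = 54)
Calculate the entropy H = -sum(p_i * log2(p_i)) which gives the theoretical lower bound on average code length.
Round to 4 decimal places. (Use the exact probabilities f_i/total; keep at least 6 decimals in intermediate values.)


Per-symbol terms -p_i * log2(p_i) with p_i = f_i/54:
  p = 18/54 = 0.333333: log2(p) = -1.584963, -p*log2(p) = 0.528321
  p = 19/54 = 0.351852: log2(p) = -1.506960, -p*log2(p) = 0.530227
  p = 17/54 = 0.314815: log2(p) = -1.667425, -p*log2(p) = 0.524930
H = 0.528321 + 0.530227 + 0.524930 = 1.583478

H = 1.5835 bits/symbol


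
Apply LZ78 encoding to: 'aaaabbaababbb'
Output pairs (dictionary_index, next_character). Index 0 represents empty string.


LZ78 encoding steps:
Dictionary: {0: ''}
Step 1: w='' (idx 0), next='a' -> output (0, 'a'), add 'a' as idx 1
Step 2: w='a' (idx 1), next='a' -> output (1, 'a'), add 'aa' as idx 2
Step 3: w='a' (idx 1), next='b' -> output (1, 'b'), add 'ab' as idx 3
Step 4: w='' (idx 0), next='b' -> output (0, 'b'), add 'b' as idx 4
Step 5: w='aa' (idx 2), next='b' -> output (2, 'b'), add 'aab' as idx 5
Step 6: w='ab' (idx 3), next='b' -> output (3, 'b'), add 'abb' as idx 6
Step 7: w='b' (idx 4), end of input -> output (4, '')


Encoded: [(0, 'a'), (1, 'a'), (1, 'b'), (0, 'b'), (2, 'b'), (3, 'b'), (4, '')]


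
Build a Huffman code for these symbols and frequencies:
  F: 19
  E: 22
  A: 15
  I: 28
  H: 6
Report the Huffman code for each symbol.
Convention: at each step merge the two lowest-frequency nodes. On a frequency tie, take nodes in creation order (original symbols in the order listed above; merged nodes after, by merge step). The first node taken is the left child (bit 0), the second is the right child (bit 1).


Huffman tree construction:
Step 1: Merge H(6) + A(15) = 21
Step 2: Merge F(19) + (H+A)(21) = 40
Step 3: Merge E(22) + I(28) = 50
Step 4: Merge (F+(H+A))(40) + (E+I)(50) = 90
Read each symbol's code off the tree from the root (left child = 0, right child = 1).

Codes:
  F: 00 (length 2)
  E: 10 (length 2)
  A: 011 (length 3)
  I: 11 (length 2)
  H: 010 (length 3)
Average code length: 201/90 = 2.2333 bits/symbol


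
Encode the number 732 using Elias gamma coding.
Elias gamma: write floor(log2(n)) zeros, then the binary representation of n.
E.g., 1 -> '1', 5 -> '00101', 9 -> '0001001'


num_bits = floor(log2(732)) + 1 = 10
leading_zeros = num_bits - 1 = 9
binary(732) = 1011011100

Elias gamma(732) = '000000000' + '1011011100' = 0000000001011011100 (19 bits)


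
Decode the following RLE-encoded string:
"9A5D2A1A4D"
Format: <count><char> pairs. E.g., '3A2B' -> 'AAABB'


Expanding each <count><char> pair:
  9A -> 'AAAAAAAAA'
  5D -> 'DDDDD'
  2A -> 'AA'
  1A -> 'A'
  4D -> 'DDDD'

Decoded = AAAAAAAAADDDDDAAADDDD


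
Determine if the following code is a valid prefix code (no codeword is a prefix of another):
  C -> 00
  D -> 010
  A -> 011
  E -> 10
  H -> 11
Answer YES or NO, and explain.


Checking each pair (does one codeword prefix another?):
  C='00' vs D='010': no prefix
  C='00' vs A='011': no prefix
  C='00' vs E='10': no prefix
  C='00' vs H='11': no prefix
  D='010' vs C='00': no prefix
  D='010' vs A='011': no prefix
  D='010' vs E='10': no prefix
  D='010' vs H='11': no prefix
  A='011' vs C='00': no prefix
  A='011' vs D='010': no prefix
  A='011' vs E='10': no prefix
  A='011' vs H='11': no prefix
  E='10' vs C='00': no prefix
  E='10' vs D='010': no prefix
  E='10' vs A='011': no prefix
  E='10' vs H='11': no prefix
  H='11' vs C='00': no prefix
  H='11' vs D='010': no prefix
  H='11' vs A='011': no prefix
  H='11' vs E='10': no prefix
No violation found over all pairs.

YES -- this is a valid prefix code. No codeword is a prefix of any other codeword.


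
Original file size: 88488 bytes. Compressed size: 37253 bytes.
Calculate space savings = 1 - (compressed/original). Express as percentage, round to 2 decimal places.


ratio = compressed/original = 37253/88488 = 0.420995
savings = 1 - ratio = 1 - 0.420995 = 0.579005
as a percentage: 0.579005 * 100 = 57.9%

Space savings = 1 - 37253/88488 = 57.9%


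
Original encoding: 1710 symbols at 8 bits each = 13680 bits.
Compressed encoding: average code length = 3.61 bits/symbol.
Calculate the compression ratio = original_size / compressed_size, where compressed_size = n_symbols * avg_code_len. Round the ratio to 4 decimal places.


original_size = n_symbols * orig_bits = 1710 * 8 = 13680 bits
compressed_size = n_symbols * avg_code_len = 1710 * 3.61 = 6173.1 bits
ratio = original_size / compressed_size = 13680 / 6173.1 = 2.2161

Compression ratio = 2.2161


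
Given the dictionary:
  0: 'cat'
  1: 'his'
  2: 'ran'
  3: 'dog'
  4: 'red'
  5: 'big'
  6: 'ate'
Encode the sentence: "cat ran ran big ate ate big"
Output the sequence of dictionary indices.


Look up each word in the dictionary:
  'cat' -> 0
  'ran' -> 2
  'ran' -> 2
  'big' -> 5
  'ate' -> 6
  'ate' -> 6
  'big' -> 5

Encoded: [0, 2, 2, 5, 6, 6, 5]


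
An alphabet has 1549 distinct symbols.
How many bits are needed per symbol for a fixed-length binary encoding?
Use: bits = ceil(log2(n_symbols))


log2(1549) = 10.5971
Bracket: 2^10 = 1024 < 1549 <= 2^11 = 2048
So ceil(log2(1549)) = 11

bits = ceil(log2(1549)) = ceil(10.5971) = 11 bits


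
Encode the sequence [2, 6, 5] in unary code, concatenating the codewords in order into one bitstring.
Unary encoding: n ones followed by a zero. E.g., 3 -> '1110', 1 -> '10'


Encode each number as n ones followed by a terminating 0:
  2 -> 110 (3 bits)
  6 -> 1111110 (7 bits)
  5 -> 111110 (6 bits)
Total length = 3 + 7 + 6 = 16 bits.

Unary([2, 6, 5]) = 1101111110111110 (16 bits)


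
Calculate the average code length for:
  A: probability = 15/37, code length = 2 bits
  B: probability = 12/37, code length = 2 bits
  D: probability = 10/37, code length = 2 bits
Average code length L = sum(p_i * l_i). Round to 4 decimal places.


Weighted contributions p_i * l_i:
  A: (15/37) * 2 = 30/37
  B: (12/37) * 2 = 24/37
  D: (10/37) * 2 = 20/37
Sum = (30 + 24 + 20)/37 = 74/37

L = 74/37 = 2.0000 bits/symbol


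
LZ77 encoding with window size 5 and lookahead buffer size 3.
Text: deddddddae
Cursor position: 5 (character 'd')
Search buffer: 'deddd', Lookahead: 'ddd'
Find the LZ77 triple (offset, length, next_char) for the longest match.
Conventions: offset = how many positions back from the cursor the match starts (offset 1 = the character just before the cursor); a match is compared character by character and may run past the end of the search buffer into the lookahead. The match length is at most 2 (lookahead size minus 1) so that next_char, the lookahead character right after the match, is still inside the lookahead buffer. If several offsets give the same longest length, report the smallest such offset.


Try each offset into the search buffer:
  offset=1 (pos 4, char 'd'): match length 2
  offset=2 (pos 3, char 'd'): match length 2
  offset=3 (pos 2, char 'd'): match length 2
  offset=4 (pos 1, char 'e'): match length 0
  offset=5 (pos 0, char 'd'): match length 1
Longest match has length 2, found at offsets 1, 2, 3; take the smallest, offset 1.
next_char = character at position 5 + 2 = 7 -> 'd'

Best match: offset=1, length=2 (matching 'dd' starting at position 4)
LZ77 triple: (1, 2, 'd')


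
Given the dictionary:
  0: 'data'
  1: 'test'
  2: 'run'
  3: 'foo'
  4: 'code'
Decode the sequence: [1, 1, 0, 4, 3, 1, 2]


Look up each index in the dictionary:
  1 -> 'test'
  1 -> 'test'
  0 -> 'data'
  4 -> 'code'
  3 -> 'foo'
  1 -> 'test'
  2 -> 'run'

Decoded: "test test data code foo test run"


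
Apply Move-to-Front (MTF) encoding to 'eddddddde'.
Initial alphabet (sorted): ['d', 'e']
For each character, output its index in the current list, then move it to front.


MTF encoding:
'e': index 1 in ['d', 'e'] -> ['e', 'd']
'd': index 1 in ['e', 'd'] -> ['d', 'e']
'd': index 0 in ['d', 'e'] -> ['d', 'e']
'd': index 0 in ['d', 'e'] -> ['d', 'e']
'd': index 0 in ['d', 'e'] -> ['d', 'e']
'd': index 0 in ['d', 'e'] -> ['d', 'e']
'd': index 0 in ['d', 'e'] -> ['d', 'e']
'd': index 0 in ['d', 'e'] -> ['d', 'e']
'e': index 1 in ['d', 'e'] -> ['e', 'd']


Output: [1, 1, 0, 0, 0, 0, 0, 0, 1]


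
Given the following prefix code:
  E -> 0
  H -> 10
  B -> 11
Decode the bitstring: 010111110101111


Decoding step by step:
Bits 0 -> E
Bits 10 -> H
Bits 11 -> B
Bits 11 -> B
Bits 10 -> H
Bits 10 -> H
Bits 11 -> B
Bits 11 -> B


Decoded message: EHBBHHBB


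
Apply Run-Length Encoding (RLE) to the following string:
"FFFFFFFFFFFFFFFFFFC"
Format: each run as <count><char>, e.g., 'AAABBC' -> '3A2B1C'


Scanning runs left to right:
  i=0: run of 'F' x 18 -> '18F'
  i=18: run of 'C' x 1 -> '1C'

RLE = 18F1C


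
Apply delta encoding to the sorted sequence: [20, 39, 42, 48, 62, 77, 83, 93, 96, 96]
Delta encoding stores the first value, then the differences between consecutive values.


First value: 20
Deltas:
  39 - 20 = 19
  42 - 39 = 3
  48 - 42 = 6
  62 - 48 = 14
  77 - 62 = 15
  83 - 77 = 6
  93 - 83 = 10
  96 - 93 = 3
  96 - 96 = 0


Delta encoded: [20, 19, 3, 6, 14, 15, 6, 10, 3, 0]


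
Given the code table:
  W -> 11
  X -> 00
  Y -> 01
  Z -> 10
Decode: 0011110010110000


Decoding:
00 -> X
11 -> W
11 -> W
00 -> X
10 -> Z
11 -> W
00 -> X
00 -> X


Result: XWWXZWXX


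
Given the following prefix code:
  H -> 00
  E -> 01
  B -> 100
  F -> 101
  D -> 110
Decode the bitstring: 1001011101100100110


Decoding step by step:
Bits 100 -> B
Bits 101 -> F
Bits 110 -> D
Bits 110 -> D
Bits 01 -> E
Bits 00 -> H
Bits 110 -> D


Decoded message: BFDDEHD


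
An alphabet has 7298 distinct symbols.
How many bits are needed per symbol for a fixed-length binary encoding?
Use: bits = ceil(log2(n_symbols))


log2(7298) = 12.8333
Bracket: 2^12 = 4096 < 7298 <= 2^13 = 8192
So ceil(log2(7298)) = 13

bits = ceil(log2(7298)) = ceil(12.8333) = 13 bits


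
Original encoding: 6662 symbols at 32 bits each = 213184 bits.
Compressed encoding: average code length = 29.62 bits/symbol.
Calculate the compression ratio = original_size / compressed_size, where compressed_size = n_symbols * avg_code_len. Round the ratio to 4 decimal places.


original_size = n_symbols * orig_bits = 6662 * 32 = 213184 bits
compressed_size = n_symbols * avg_code_len = 6662 * 29.62 = 197328.44 bits
ratio = original_size / compressed_size = 213184 / 197328.44 = 1.0804

Compression ratio = 1.0804


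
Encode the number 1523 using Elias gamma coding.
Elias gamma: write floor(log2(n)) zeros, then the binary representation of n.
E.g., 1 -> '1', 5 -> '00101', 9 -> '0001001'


num_bits = floor(log2(1523)) + 1 = 11
leading_zeros = num_bits - 1 = 10
binary(1523) = 10111110011

Elias gamma(1523) = '0000000000' + '10111110011' = 000000000010111110011 (21 bits)


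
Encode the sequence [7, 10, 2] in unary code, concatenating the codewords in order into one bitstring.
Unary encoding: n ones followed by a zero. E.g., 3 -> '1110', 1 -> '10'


Encode each number as n ones followed by a terminating 0:
  7 -> 11111110 (8 bits)
  10 -> 11111111110 (11 bits)
  2 -> 110 (3 bits)
Total length = 8 + 11 + 3 = 22 bits.

Unary([7, 10, 2]) = 1111111011111111110110 (22 bits)


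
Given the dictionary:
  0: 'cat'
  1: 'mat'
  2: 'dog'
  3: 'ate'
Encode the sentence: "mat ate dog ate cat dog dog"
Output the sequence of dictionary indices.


Look up each word in the dictionary:
  'mat' -> 1
  'ate' -> 3
  'dog' -> 2
  'ate' -> 3
  'cat' -> 0
  'dog' -> 2
  'dog' -> 2

Encoded: [1, 3, 2, 3, 0, 2, 2]


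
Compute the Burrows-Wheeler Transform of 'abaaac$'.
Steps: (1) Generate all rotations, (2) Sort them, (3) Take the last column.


Rotations (sorted):
  0: $abaaac -> last char: c
  1: aaac$ab -> last char: b
  2: aac$aba -> last char: a
  3: abaaac$ -> last char: $
  4: ac$abaa -> last char: a
  5: baaac$a -> last char: a
  6: c$abaaa -> last char: a


BWT = cba$aaa


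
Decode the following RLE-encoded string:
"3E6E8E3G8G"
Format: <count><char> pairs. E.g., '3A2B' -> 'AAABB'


Expanding each <count><char> pair:
  3E -> 'EEE'
  6E -> 'EEEEEE'
  8E -> 'EEEEEEEE'
  3G -> 'GGG'
  8G -> 'GGGGGGGG'

Decoded = EEEEEEEEEEEEEEEEEGGGGGGGGGGG


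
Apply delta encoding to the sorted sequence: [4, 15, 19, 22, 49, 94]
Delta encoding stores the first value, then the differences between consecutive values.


First value: 4
Deltas:
  15 - 4 = 11
  19 - 15 = 4
  22 - 19 = 3
  49 - 22 = 27
  94 - 49 = 45


Delta encoded: [4, 11, 4, 3, 27, 45]


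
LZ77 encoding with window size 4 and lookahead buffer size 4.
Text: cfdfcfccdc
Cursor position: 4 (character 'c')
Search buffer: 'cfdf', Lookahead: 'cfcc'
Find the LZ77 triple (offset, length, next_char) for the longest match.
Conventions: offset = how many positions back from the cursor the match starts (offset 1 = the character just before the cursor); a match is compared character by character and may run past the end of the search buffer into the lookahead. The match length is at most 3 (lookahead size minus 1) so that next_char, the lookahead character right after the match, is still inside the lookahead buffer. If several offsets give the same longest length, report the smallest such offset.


Try each offset into the search buffer:
  offset=1 (pos 3, char 'f'): match length 0
  offset=2 (pos 2, char 'd'): match length 0
  offset=3 (pos 1, char 'f'): match length 0
  offset=4 (pos 0, char 'c'): match length 2
Longest match has length 2 at offset 4.
next_char = character at position 4 + 2 = 6 -> 'c'

Best match: offset=4, length=2 (matching 'cf' starting at position 0)
LZ77 triple: (4, 2, 'c')


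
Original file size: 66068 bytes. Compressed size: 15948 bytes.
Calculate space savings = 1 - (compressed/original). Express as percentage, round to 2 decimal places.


ratio = compressed/original = 15948/66068 = 0.241388
savings = 1 - ratio = 1 - 0.241388 = 0.758612
as a percentage: 0.758612 * 100 = 75.86%

Space savings = 1 - 15948/66068 = 75.86%


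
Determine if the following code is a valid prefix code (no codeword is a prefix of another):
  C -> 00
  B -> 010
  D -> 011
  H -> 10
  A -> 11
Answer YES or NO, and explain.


Checking each pair (does one codeword prefix another?):
  C='00' vs B='010': no prefix
  C='00' vs D='011': no prefix
  C='00' vs H='10': no prefix
  C='00' vs A='11': no prefix
  B='010' vs C='00': no prefix
  B='010' vs D='011': no prefix
  B='010' vs H='10': no prefix
  B='010' vs A='11': no prefix
  D='011' vs C='00': no prefix
  D='011' vs B='010': no prefix
  D='011' vs H='10': no prefix
  D='011' vs A='11': no prefix
  H='10' vs C='00': no prefix
  H='10' vs B='010': no prefix
  H='10' vs D='011': no prefix
  H='10' vs A='11': no prefix
  A='11' vs C='00': no prefix
  A='11' vs B='010': no prefix
  A='11' vs D='011': no prefix
  A='11' vs H='10': no prefix
No violation found over all pairs.

YES -- this is a valid prefix code. No codeword is a prefix of any other codeword.


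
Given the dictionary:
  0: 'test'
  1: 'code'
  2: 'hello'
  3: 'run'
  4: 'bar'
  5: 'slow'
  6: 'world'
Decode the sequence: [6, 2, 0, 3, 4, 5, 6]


Look up each index in the dictionary:
  6 -> 'world'
  2 -> 'hello'
  0 -> 'test'
  3 -> 'run'
  4 -> 'bar'
  5 -> 'slow'
  6 -> 'world'

Decoded: "world hello test run bar slow world"


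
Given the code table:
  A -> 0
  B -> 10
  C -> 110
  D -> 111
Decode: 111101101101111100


Decoding:
111 -> D
10 -> B
110 -> C
110 -> C
111 -> D
110 -> C
0 -> A


Result: DBCCDCA


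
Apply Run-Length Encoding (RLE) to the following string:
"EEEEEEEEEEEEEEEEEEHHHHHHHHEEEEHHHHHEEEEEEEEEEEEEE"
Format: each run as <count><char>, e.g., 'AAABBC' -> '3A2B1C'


Scanning runs left to right:
  i=0: run of 'E' x 18 -> '18E'
  i=18: run of 'H' x 8 -> '8H'
  i=26: run of 'E' x 4 -> '4E'
  i=30: run of 'H' x 5 -> '5H'
  i=35: run of 'E' x 14 -> '14E'

RLE = 18E8H4E5H14E


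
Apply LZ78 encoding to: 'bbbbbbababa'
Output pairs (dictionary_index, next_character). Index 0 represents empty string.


LZ78 encoding steps:
Dictionary: {0: ''}
Step 1: w='' (idx 0), next='b' -> output (0, 'b'), add 'b' as idx 1
Step 2: w='b' (idx 1), next='b' -> output (1, 'b'), add 'bb' as idx 2
Step 3: w='bb' (idx 2), next='b' -> output (2, 'b'), add 'bbb' as idx 3
Step 4: w='' (idx 0), next='a' -> output (0, 'a'), add 'a' as idx 4
Step 5: w='b' (idx 1), next='a' -> output (1, 'a'), add 'ba' as idx 5
Step 6: w='ba' (idx 5), end of input -> output (5, '')


Encoded: [(0, 'b'), (1, 'b'), (2, 'b'), (0, 'a'), (1, 'a'), (5, '')]


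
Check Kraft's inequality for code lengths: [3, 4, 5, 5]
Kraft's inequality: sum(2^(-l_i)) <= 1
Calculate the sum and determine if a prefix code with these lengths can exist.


Sum = 2^(-3) + 2^(-4) + 2^(-5) + 2^(-5)
    = 0.125 + 0.0625 + 0.03125 + 0.03125
    = 8/32 = 0.25
Since 0.25 <= 1, Kraft's inequality IS satisfied.
A prefix code with these lengths CAN exist.

Kraft sum = 0.25. Satisfied.


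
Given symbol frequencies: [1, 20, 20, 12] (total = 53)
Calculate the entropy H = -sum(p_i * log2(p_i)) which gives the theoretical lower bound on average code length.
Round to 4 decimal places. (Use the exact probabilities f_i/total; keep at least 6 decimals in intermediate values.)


Per-symbol terms -p_i * log2(p_i) with p_i = f_i/53:
  p = 1/53 = 0.018868: log2(p) = -5.727920, -p*log2(p) = 0.108074
  p = 20/53 = 0.377358: log2(p) = -1.405992, -p*log2(p) = 0.530563
  p = 20/53 = 0.377358: log2(p) = -1.405992, -p*log2(p) = 0.530563
  p = 12/53 = 0.226415: log2(p) = -2.142958, -p*log2(p) = 0.485198
H = 0.108074 + 0.530563 + 0.530563 + 0.485198 = 1.654398

H = 1.6544 bits/symbol


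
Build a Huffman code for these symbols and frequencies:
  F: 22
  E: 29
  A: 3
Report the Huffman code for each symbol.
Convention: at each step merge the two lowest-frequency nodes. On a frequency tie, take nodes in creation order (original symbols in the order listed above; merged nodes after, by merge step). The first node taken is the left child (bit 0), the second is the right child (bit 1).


Huffman tree construction:
Step 1: Merge A(3) + F(22) = 25
Step 2: Merge (A+F)(25) + E(29) = 54
Read each symbol's code off the tree from the root (left child = 0, right child = 1).

Codes:
  F: 01 (length 2)
  E: 1 (length 1)
  A: 00 (length 2)
Average code length: 79/54 = 1.4630 bits/symbol


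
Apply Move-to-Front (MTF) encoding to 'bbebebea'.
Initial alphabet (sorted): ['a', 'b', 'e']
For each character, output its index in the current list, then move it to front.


MTF encoding:
'b': index 1 in ['a', 'b', 'e'] -> ['b', 'a', 'e']
'b': index 0 in ['b', 'a', 'e'] -> ['b', 'a', 'e']
'e': index 2 in ['b', 'a', 'e'] -> ['e', 'b', 'a']
'b': index 1 in ['e', 'b', 'a'] -> ['b', 'e', 'a']
'e': index 1 in ['b', 'e', 'a'] -> ['e', 'b', 'a']
'b': index 1 in ['e', 'b', 'a'] -> ['b', 'e', 'a']
'e': index 1 in ['b', 'e', 'a'] -> ['e', 'b', 'a']
'a': index 2 in ['e', 'b', 'a'] -> ['a', 'e', 'b']


Output: [1, 0, 2, 1, 1, 1, 1, 2]


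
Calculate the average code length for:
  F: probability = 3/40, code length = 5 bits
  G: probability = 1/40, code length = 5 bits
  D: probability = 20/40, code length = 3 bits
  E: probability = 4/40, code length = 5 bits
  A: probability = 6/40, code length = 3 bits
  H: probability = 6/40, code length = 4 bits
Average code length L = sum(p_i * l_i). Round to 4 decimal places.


Weighted contributions p_i * l_i:
  F: (3/40) * 5 = 15/40
  G: (1/40) * 5 = 5/40
  D: (20/40) * 3 = 60/40
  E: (4/40) * 5 = 20/40
  A: (6/40) * 3 = 18/40
  H: (6/40) * 4 = 24/40
Sum = (15 + 5 + 60 + 20 + 18 + 24)/40 = 142/40

L = 142/40 = 3.5500 bits/symbol


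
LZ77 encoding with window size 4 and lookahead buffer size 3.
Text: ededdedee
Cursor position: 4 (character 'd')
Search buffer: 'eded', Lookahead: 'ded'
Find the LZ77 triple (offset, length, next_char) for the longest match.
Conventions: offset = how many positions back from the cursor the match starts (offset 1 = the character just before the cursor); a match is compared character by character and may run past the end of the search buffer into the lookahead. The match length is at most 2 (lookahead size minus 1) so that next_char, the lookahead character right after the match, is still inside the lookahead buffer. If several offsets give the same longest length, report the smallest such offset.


Try each offset into the search buffer:
  offset=1 (pos 3, char 'd'): match length 1
  offset=2 (pos 2, char 'e'): match length 0
  offset=3 (pos 1, char 'd'): match length 2
  offset=4 (pos 0, char 'e'): match length 0
Longest match has length 2 at offset 3.
next_char = character at position 4 + 2 = 6 -> 'd'

Best match: offset=3, length=2 (matching 'de' starting at position 1)
LZ77 triple: (3, 2, 'd')


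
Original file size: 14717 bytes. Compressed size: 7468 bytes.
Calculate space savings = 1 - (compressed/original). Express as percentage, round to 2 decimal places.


ratio = compressed/original = 7468/14717 = 0.50744
savings = 1 - ratio = 1 - 0.50744 = 0.49256
as a percentage: 0.49256 * 100 = 49.26%

Space savings = 1 - 7468/14717 = 49.26%


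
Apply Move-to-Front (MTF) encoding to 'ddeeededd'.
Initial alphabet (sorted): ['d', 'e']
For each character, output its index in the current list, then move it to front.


MTF encoding:
'd': index 0 in ['d', 'e'] -> ['d', 'e']
'd': index 0 in ['d', 'e'] -> ['d', 'e']
'e': index 1 in ['d', 'e'] -> ['e', 'd']
'e': index 0 in ['e', 'd'] -> ['e', 'd']
'e': index 0 in ['e', 'd'] -> ['e', 'd']
'd': index 1 in ['e', 'd'] -> ['d', 'e']
'e': index 1 in ['d', 'e'] -> ['e', 'd']
'd': index 1 in ['e', 'd'] -> ['d', 'e']
'd': index 0 in ['d', 'e'] -> ['d', 'e']


Output: [0, 0, 1, 0, 0, 1, 1, 1, 0]


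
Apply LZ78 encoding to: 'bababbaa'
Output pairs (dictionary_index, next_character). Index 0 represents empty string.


LZ78 encoding steps:
Dictionary: {0: ''}
Step 1: w='' (idx 0), next='b' -> output (0, 'b'), add 'b' as idx 1
Step 2: w='' (idx 0), next='a' -> output (0, 'a'), add 'a' as idx 2
Step 3: w='b' (idx 1), next='a' -> output (1, 'a'), add 'ba' as idx 3
Step 4: w='b' (idx 1), next='b' -> output (1, 'b'), add 'bb' as idx 4
Step 5: w='a' (idx 2), next='a' -> output (2, 'a'), add 'aa' as idx 5


Encoded: [(0, 'b'), (0, 'a'), (1, 'a'), (1, 'b'), (2, 'a')]


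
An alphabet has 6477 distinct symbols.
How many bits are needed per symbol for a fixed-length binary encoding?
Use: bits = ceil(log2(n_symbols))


log2(6477) = 12.6611
Bracket: 2^12 = 4096 < 6477 <= 2^13 = 8192
So ceil(log2(6477)) = 13

bits = ceil(log2(6477)) = ceil(12.6611) = 13 bits


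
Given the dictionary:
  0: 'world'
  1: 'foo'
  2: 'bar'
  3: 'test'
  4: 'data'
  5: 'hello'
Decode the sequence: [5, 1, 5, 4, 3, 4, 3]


Look up each index in the dictionary:
  5 -> 'hello'
  1 -> 'foo'
  5 -> 'hello'
  4 -> 'data'
  3 -> 'test'
  4 -> 'data'
  3 -> 'test'

Decoded: "hello foo hello data test data test"
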